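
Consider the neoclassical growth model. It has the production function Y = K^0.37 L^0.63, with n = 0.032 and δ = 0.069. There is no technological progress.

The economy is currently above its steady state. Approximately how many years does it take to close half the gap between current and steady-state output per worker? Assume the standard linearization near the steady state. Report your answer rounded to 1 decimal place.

half-life ≈ 10.9 years

Near the steady state the convergence rate is λ = (1 − α)(n + δ).
λ = (1 − 0.37) × 0.101 = 0.63 × 0.101 = 0.06363
Half-life = ln 2 / λ = 0.6931 / 0.06363 ≈ 10.89 years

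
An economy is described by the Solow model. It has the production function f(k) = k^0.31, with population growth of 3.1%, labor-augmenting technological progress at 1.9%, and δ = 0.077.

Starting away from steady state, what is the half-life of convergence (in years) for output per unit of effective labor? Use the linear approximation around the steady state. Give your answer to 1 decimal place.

Near the steady state the convergence rate is λ = (1 − α)(n + g + δ).
λ = (1 − 0.31) × 0.127 = 0.69 × 0.127 = 0.08763
Half-life = ln 2 / λ = 0.6931 / 0.08763 ≈ 7.91 years

about 7.9 years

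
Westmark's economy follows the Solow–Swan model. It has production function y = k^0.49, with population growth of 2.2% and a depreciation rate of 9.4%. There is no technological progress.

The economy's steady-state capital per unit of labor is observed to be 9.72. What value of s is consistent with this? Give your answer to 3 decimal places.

s ≈ 0.370

In steady state, investment equals break-even investment: s·k^α = (n + δ)·k.
So s / (n + δ) = (k*)^(1−α) = 9.72^0.51 = 3.1894.
Therefore s = 3.1894 × (n + δ) = 3.1894 × 0.116 = 0.3700.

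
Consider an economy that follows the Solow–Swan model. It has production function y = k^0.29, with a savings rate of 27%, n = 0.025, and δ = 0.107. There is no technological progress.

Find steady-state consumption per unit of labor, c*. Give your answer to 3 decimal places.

c* = 0.978

At the steady state, Δk = 0, so s·k^α = (n + δ)·k.
Rearranging, k^(1−α) = s / (n + δ).
k^0.71 = 0.27 / (0.025 + 0.107) = 0.27 / 0.132 = 2.0455
k* = 2.0455^(1/0.71) ≈ 2.7400
y* = (k*)^α = 2.7400^0.29 ≈ 1.3395
c* = (1 − s)·y* = (1 − 0.27) × 1.3395 ≈ 0.9778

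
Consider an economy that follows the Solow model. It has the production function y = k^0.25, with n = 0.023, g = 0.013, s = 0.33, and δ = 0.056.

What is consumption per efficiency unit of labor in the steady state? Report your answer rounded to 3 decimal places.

c* ≈ 1.026

At the steady state, Δk = 0, so s·k^α = (n + g + δ)·k.
Dividing both sides by k: k^(1−α) = s / (n + g + δ).
k^0.75 = 0.33 / (0.023 + 0.013 + 0.056) = 0.33 / 0.092 = 3.5870
k* = 3.5870^(1/0.75) ≈ 5.4909
y* = (k*)^α = 5.4909^0.25 ≈ 1.5308
c* = (1 − s)·y* = (1 − 0.33) × 1.5308 ≈ 1.0256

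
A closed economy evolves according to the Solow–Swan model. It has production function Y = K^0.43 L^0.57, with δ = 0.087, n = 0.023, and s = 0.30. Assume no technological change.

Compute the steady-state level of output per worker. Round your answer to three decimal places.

Steady state requires s·f(k) = (n + δ)·k, i.e. s·k^α = (n + δ)·k.
Rearranging, k^(1−α) = s / (n + δ).
k^0.57 = 0.30 / (0.023 + 0.087) = 0.30 / 0.110 = 2.7273
k* = 2.7273^(1/0.57) ≈ 5.8136
y* = (k*)^α = 5.8136^0.43 ≈ 2.1316

y* ≈ 2.132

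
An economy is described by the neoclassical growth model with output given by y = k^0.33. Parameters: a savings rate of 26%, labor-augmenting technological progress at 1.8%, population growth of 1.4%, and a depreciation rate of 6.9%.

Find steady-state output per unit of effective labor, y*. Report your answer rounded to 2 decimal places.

y* = 1.59

In steady state, investment equals break-even investment: s·k^α = (n + g + δ)·k.
Dividing both sides by k: k^(1−α) = s / (n + g + δ).
k^0.67 = 0.26 / (0.014 + 0.018 + 0.069) = 0.26 / 0.101 = 2.5743
k* = 2.5743^(1/0.67) ≈ 4.1013
y* = (k*)^α = 4.1013^0.33 ≈ 1.5932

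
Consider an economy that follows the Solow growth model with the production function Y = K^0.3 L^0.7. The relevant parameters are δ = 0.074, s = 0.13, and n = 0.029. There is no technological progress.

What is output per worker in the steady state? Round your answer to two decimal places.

y* ≈ 1.10

In steady state, investment equals break-even investment: s·k^α = (n + δ)·k.
Dividing both sides by k: k^(1−α) = s / (n + δ).
k^0.7 = 0.13 / (0.029 + 0.074) = 0.13 / 0.103 = 1.2621
k* = 1.2621^(1/0.7) ≈ 1.3945
y* = (k*)^α = 1.3945^0.3 ≈ 1.1049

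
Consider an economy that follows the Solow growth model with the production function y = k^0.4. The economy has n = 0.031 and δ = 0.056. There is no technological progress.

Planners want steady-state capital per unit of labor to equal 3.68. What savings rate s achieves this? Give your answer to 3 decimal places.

s ≈ 0.190

At the steady state, Δk = 0, so s·k^α = (n + δ)·k.
So s / (n + δ) = (k*)^(1−α) = 3.68^0.6 = 2.1853.
Therefore s = 2.1853 × (n + δ) = 2.1853 × 0.087 = 0.1901.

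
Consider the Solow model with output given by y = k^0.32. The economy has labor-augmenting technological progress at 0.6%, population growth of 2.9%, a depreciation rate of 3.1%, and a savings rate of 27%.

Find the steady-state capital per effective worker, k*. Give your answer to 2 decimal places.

At the steady state, Δk = 0, so s·k^α = (n + g + δ)·k.
Rearranging, k^(1−α) = s / (n + g + δ).
k^0.68 = 0.27 / (0.029 + 0.006 + 0.031) = 0.27 / 0.066 = 4.0909
k* = 4.0909^(1/0.68) ≈ 7.9384

k* ≈ 7.94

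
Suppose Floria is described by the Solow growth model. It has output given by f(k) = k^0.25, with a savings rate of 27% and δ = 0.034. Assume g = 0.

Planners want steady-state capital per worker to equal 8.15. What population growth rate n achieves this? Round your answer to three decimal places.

In steady state, investment equals break-even investment: s·k^α = (n + δ)·k.
So s / (n + δ) = (k*)^(1−α) = 8.15^0.75 = 4.8236.
Therefore n + δ = s / 4.8236 = 0.27 / 4.8236 = 0.0560, so n = 0.0560 − 0.034 = 0.0220.

n ≈ 0.022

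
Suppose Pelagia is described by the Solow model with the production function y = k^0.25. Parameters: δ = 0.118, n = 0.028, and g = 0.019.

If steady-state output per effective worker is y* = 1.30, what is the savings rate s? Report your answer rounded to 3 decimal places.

s ≈ 0.363

Steady state requires s·f(k) = (n + g + δ)·k, i.e. s·k^α = (n + g + δ)·k.
Since y* = [s/(n + g + δ)]^(α/(1−α)), we have s/(n + g + δ) = (y*)^((1−α)/α) = 1.30^3 = 2.1970.
Therefore s = 2.1970 × (n + g + δ) = 2.1970 × 0.165 = 0.3625.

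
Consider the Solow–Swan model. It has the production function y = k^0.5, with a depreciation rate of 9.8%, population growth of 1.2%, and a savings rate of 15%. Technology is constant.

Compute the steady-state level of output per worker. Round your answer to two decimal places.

At the steady state, Δk = 0, so s·k^α = (n + δ)·k.
Dividing both sides by k: k^(1−α) = s / (n + δ).
k^0.5 = 0.15 / (0.012 + 0.098) = 0.15 / 0.110 = 1.3636
k* = 1.3636^(1/0.5) ≈ 1.8594
y* = (k*)^α = 1.8594^0.5 ≈ 1.3636

y* ≈ 1.36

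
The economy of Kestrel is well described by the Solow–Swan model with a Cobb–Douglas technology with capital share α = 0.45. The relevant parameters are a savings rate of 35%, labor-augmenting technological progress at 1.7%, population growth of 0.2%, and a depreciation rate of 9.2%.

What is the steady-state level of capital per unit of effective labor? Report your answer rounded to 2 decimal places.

Steady state requires s·f(k) = (n + g + δ)·k, i.e. s·k^α = (n + g + δ)·k.
Dividing both sides by k: k^(1−α) = s / (n + g + δ).
k^0.55 = 0.35 / (0.002 + 0.017 + 0.092) = 0.35 / 0.111 = 3.1532
k* = 3.1532^(1/0.55) ≈ 8.0690

k* = 8.07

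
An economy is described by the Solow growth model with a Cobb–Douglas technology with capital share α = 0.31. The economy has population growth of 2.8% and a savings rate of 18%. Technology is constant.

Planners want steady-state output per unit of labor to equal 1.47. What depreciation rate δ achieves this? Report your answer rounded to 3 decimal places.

δ ≈ 0.048

Steady state requires s·f(k) = (n + δ)·k, i.e. s·k^α = (n + δ)·k.
Since y* = [s/(n + δ)]^(α/(1−α)), we have s/(n + δ) = (y*)^((1−α)/α) = 1.47^2.2258 = 2.3573.
Therefore n + δ = s / 2.3573 = 0.18 / 2.3573 = 0.0764, so δ = 0.0764 − 0.028 = 0.0484.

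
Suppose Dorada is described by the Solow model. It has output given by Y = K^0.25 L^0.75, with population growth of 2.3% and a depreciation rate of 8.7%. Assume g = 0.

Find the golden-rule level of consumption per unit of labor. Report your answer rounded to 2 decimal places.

At the golden rule, f'(k) = n + δ, so α·k^(α−1) = n + δ and k_gold = (α/(n + δ))^(1/(1−α)).
k_gold = (0.25/0.110)^(1/0.75) = 2.2727^1.3333 ≈ 2.9880
c_gold = f(k_gold) − (n + δ)·k_gold = 1.3148 − 0.110×2.9880 ≈ 0.9861

c_gold ≈ 0.99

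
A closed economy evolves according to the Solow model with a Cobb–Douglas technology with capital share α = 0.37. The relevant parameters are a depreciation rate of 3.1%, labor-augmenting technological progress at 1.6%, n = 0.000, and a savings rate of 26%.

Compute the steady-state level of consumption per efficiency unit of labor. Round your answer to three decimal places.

Steady state requires s·f(k) = (n + g + δ)·k, i.e. s·k^α = (n + g + δ)·k.
Rearranging, k^(1−α) = s / (n + g + δ).
k^0.63 = 0.26 / (0.000 + 0.016 + 0.031) = 0.26 / 0.047 = 5.5319
k* = 5.5319^(1/0.63) ≈ 15.1066
y* = (k*)^α = 15.1066^0.37 ≈ 2.7308
c* = (1 − s)·y* = (1 − 0.26) × 2.7308 ≈ 2.0208

c* ≈ 2.021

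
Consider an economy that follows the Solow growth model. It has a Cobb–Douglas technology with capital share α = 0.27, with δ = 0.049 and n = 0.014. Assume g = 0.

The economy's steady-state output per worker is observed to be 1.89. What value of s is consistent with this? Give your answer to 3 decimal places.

s ≈ 0.352

In steady state, investment equals break-even investment: s·k^α = (n + δ)·k.
Since y* = [s/(n + δ)]^(α/(1−α)), we have s/(n + δ) = (y*)^((1−α)/α) = 1.89^2.7037 = 5.5907.
Therefore s = 5.5907 × (n + δ) = 5.5907 × 0.063 = 0.3522.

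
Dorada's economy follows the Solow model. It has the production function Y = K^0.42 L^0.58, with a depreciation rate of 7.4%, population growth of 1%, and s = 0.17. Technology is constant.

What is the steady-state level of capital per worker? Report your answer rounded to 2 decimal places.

At the steady state, Δk = 0, so s·k^α = (n + δ)·k.
Rearranging, k^(1−α) = s / (n + δ).
k^0.58 = 0.17 / (0.010 + 0.074) = 0.17 / 0.084 = 2.0238
k* = 2.0238^(1/0.58) ≈ 3.3719

k* = 3.37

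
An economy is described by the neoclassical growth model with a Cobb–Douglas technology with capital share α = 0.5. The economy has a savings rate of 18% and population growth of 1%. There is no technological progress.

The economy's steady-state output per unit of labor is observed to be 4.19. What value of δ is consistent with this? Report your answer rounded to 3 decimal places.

In steady state, investment equals break-even investment: s·k^α = (n + δ)·k.
Since y* = [s/(n + δ)]^(α/(1−α)), we have s/(n + δ) = (y*)^((1−α)/α) = 4.19^1 = 4.1900.
Therefore n + δ = s / 4.1900 = 0.18 / 4.1900 = 0.0430, so δ = 0.0430 − 0.010 = 0.0330.

δ ≈ 0.033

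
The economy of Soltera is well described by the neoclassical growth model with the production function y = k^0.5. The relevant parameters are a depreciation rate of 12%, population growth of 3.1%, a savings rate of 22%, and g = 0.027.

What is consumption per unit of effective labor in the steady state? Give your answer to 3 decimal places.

At the steady state, Δk = 0, so s·k^α = (n + g + δ)·k.
Rearranging, k^(1−α) = s / (n + g + δ).
k^0.5 = 0.22 / (0.031 + 0.027 + 0.120) = 0.22 / 0.178 = 1.2360
k* = 1.2360^(1/0.5) ≈ 1.5277
y* = (k*)^α = 1.5277^0.5 ≈ 1.2360
c* = (1 − s)·y* = (1 − 0.22) × 1.2360 ≈ 0.9641

c* ≈ 0.964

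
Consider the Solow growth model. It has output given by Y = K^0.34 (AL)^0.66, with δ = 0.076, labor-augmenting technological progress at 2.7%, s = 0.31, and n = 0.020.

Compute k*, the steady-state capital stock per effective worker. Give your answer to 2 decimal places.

At the steady state, Δk = 0, so s·k^α = (n + g + δ)·k.
Rearranging, k^(1−α) = s / (n + g + δ).
k^0.66 = 0.31 / (0.020 + 0.027 + 0.076) = 0.31 / 0.123 = 2.5203
k* = 2.5203^(1/0.66) ≈ 4.0575

k* = 4.06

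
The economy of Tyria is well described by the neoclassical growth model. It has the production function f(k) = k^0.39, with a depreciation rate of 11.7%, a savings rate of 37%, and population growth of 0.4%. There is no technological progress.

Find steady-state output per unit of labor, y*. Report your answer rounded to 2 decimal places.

In steady state, investment equals break-even investment: s·k^α = (n + δ)·k.
Rearranging, k^(1−α) = s / (n + δ).
k^0.61 = 0.37 / (0.004 + 0.117) = 0.37 / 0.121 = 3.0579
k* = 3.0579^(1/0.61) ≈ 6.2485
y* = (k*)^α = 6.2485^0.39 ≈ 2.0434

y* ≈ 2.04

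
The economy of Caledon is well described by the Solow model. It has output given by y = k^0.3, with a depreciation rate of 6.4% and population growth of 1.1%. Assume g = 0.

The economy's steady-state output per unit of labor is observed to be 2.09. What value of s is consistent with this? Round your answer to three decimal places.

s ≈ 0.419

In steady state, investment equals break-even investment: s·k^α = (n + δ)·k.
Since y* = [s/(n + δ)]^(α/(1−α)), we have s/(n + δ) = (y*)^((1−α)/α) = 2.09^2.3333 = 5.5847.
Therefore s = 5.5847 × (n + δ) = 5.5847 × 0.075 = 0.4189.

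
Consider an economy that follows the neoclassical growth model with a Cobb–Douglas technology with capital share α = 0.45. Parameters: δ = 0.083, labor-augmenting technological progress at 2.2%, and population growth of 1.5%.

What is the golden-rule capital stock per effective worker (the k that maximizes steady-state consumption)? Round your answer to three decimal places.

k_gold ≈ 11.058

The golden rule sets f'(k) = n + g + δ, i.e. α·k^(α−1) = n + g + δ.
So k^(1−α) = α / (n + g + δ) = 0.45 / 0.120 = 3.7500.
k_gold = 3.7500^(1/0.55) ≈ 11.0584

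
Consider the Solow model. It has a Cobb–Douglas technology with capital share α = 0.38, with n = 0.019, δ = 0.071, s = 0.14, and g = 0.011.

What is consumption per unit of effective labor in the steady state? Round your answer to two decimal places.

c* ≈ 1.05

In steady state, investment equals break-even investment: s·k^α = (n + g + δ)·k.
Rearranging, k^(1−α) = s / (n + g + δ).
k^0.62 = 0.14 / (0.019 + 0.011 + 0.071) = 0.14 / 0.101 = 1.3861
k* = 1.3861^(1/0.62) ≈ 1.6932
y* = (k*)^α = 1.6932^0.38 ≈ 1.2215
c* = (1 − s)·y* = (1 − 0.14) × 1.2215 ≈ 1.0505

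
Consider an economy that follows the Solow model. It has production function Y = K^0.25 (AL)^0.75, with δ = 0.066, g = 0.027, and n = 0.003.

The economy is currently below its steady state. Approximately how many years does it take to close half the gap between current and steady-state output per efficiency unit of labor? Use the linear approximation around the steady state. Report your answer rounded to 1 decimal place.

half-life ≈ 9.6 years

Near the steady state the convergence rate is λ = (1 − α)(n + g + δ).
λ = (1 − 0.25) × 0.096 = 0.75 × 0.096 = 0.0720
Half-life = ln 2 / λ = 0.6931 / 0.0720 ≈ 9.63 years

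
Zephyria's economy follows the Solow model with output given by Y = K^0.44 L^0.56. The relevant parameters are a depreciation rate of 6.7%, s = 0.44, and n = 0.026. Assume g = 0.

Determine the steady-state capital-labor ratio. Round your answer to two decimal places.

At the steady state, Δk = 0, so s·k^α = (n + δ)·k.
Rearranging, k^(1−α) = s / (n + δ).
k^0.56 = 0.44 / (0.026 + 0.067) = 0.44 / 0.093 = 4.7312
k* = 4.7312^(1/0.56) ≈ 16.0438

k* ≈ 16.04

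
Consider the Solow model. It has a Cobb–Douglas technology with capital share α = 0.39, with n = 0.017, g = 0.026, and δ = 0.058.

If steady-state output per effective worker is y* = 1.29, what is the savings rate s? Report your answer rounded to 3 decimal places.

s ≈ 0.150

Steady state requires s·f(k) = (n + g + δ)·k, i.e. s·k^α = (n + g + δ)·k.
Since y* = [s/(n + g + δ)]^(α/(1−α)), we have s/(n + g + δ) = (y*)^((1−α)/α) = 1.29^1.5641 = 1.4893.
Therefore s = 1.4893 × (n + g + δ) = 1.4893 × 0.101 = 0.1504.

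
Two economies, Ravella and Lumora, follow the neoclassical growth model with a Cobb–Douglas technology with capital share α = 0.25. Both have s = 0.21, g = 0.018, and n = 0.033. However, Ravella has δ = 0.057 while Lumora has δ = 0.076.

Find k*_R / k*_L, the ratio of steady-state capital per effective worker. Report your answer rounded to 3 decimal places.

k*_R / k*_L ≈ 1.241

Steady-state k* = [s/(n + g + δ)]^(1/(1−α)), so the ratio is [ (s_R/(n + g + δ)_R) / (s_L/(n + g + δ)_L) ]^1.3333.
s_R/(n + g + δ)_R = 0.21/0.108 = 1.9444; s_L/(n + g + δ)_L = 0.21/0.127 = 1.6535.
Ratio = (1.9444/1.6535)^1.3333 = 1.1759^1.3333 ≈ 1.2412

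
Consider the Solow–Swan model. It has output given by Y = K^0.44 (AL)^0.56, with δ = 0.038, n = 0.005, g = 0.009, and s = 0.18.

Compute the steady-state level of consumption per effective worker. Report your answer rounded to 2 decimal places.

c* = 2.18

At the steady state, Δk = 0, so s·k^α = (n + g + δ)·k.
Dividing both sides by k: k^(1−α) = s / (n + g + δ).
k^0.56 = 0.18 / (0.005 + 0.009 + 0.038) = 0.18 / 0.052 = 3.4615
k* = 3.4615^(1/0.56) ≈ 9.1827
y* = (k*)^α = 9.1827^0.44 ≈ 2.6528
c* = (1 − s)·y* = (1 − 0.18) × 2.6528 ≈ 2.1753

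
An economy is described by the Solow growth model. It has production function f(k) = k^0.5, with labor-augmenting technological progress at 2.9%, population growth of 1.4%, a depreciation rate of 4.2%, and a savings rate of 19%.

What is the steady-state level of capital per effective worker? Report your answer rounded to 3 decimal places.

k* ≈ 4.997

In steady state, investment equals break-even investment: s·k^α = (n + g + δ)·k.
Dividing both sides by k: k^(1−α) = s / (n + g + δ).
k^0.5 = 0.19 / (0.014 + 0.029 + 0.042) = 0.19 / 0.085 = 2.2353
k* = 2.2353^(1/0.5) ≈ 4.9966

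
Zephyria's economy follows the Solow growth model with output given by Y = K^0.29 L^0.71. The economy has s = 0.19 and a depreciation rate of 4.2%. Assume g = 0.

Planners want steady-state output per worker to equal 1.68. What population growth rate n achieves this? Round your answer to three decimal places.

n ≈ 0.011

At the steady state, Δk = 0, so s·k^α = (n + δ)·k.
Since y* = [s/(n + δ)]^(α/(1−α)), we have s/(n + δ) = (y*)^((1−α)/α) = 1.68^2.4483 = 3.5614.
Therefore n + δ = s / 3.5614 = 0.19 / 3.5614 = 0.0533, so n = 0.0533 − 0.042 = 0.0113.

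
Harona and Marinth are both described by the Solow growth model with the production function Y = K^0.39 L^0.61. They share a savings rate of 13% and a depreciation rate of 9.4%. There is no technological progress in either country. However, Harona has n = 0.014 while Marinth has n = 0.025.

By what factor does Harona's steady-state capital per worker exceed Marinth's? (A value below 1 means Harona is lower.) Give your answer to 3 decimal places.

k*_H / k*_M ≈ 1.172

Steady-state k* = [s/(n + δ)]^(1/(1−α)), so the ratio is [ (s_H/(n + δ)_H) / (s_M/(n + δ)_M) ]^1.6393.
s_H/(n + δ)_H = 0.13/0.108 = 1.2037; s_M/(n + δ)_M = 0.13/0.119 = 1.0924.
Ratio = (1.2037/1.0924)^1.6393 = 1.1019^1.6393 ≈ 1.1724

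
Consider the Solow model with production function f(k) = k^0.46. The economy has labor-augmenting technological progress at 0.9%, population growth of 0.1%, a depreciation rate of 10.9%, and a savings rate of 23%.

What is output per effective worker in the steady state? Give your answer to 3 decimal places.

Steady state requires s·f(k) = (n + g + δ)·k, i.e. s·k^α = (n + g + δ)·k.
Dividing both sides by k: k^(1−α) = s / (n + g + δ).
k^0.54 = 0.23 / (0.001 + 0.009 + 0.109) = 0.23 / 0.119 = 1.9328
k* = 1.9328^(1/0.54) ≈ 3.3883
y* = (k*)^α = 3.3883^0.46 ≈ 1.7530

y* = 1.753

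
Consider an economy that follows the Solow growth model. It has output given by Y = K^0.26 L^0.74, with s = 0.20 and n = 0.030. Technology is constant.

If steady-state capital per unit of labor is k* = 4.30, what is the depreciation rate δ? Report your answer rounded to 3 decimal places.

Steady state requires s·f(k) = (n + δ)·k, i.e. s·k^α = (n + δ)·k.
So s / (n + δ) = (k*)^(1−α) = 4.30^0.74 = 2.9428.
Therefore n + δ = s / 2.9428 = 0.20 / 2.9428 = 0.0680, so δ = 0.0680 − 0.030 = 0.0380.

δ ≈ 0.038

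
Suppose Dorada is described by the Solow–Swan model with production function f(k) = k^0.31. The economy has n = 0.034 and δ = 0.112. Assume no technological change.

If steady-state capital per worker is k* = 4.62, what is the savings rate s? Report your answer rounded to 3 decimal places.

Steady state requires s·f(k) = (n + δ)·k, i.e. s·k^α = (n + δ)·k.
So s / (n + δ) = (k*)^(1−α) = 4.62^0.69 = 2.8748.
Therefore s = 2.8748 × (n + δ) = 2.8748 × 0.146 = 0.4197.

s ≈ 0.420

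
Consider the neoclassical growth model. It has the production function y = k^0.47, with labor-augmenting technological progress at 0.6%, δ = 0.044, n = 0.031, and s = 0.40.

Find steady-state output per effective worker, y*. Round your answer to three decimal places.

In steady state, investment equals break-even investment: s·k^α = (n + g + δ)·k.
Rearranging, k^(1−α) = s / (n + g + δ).
k^0.53 = 0.40 / (0.031 + 0.006 + 0.044) = 0.40 / 0.081 = 4.9383
k* = 4.9383^(1/0.53) ≈ 20.3534
y* = (k*)^α = 20.3534^0.47 ≈ 4.1215

y* ≈ 4.122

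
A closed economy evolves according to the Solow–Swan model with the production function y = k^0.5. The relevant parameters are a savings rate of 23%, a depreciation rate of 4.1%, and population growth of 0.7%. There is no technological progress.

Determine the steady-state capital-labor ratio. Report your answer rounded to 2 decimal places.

k* = 22.96

Steady state requires s·f(k) = (n + δ)·k, i.e. s·k^α = (n + δ)·k.
Dividing both sides by k: k^(1−α) = s / (n + δ).
k^0.5 = 0.23 / (0.007 + 0.041) = 0.23 / 0.048 = 4.7917
k* = 4.7917^(1/0.5) ≈ 22.9604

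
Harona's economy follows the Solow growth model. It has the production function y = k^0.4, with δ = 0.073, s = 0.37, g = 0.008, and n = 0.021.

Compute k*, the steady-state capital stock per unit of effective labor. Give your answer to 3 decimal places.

k* ≈ 8.564

At the steady state, Δk = 0, so s·k^α = (n + g + δ)·k.
Dividing both sides by k: k^(1−α) = s / (n + g + δ).
k^0.6 = 0.37 / (0.021 + 0.008 + 0.073) = 0.37 / 0.102 = 3.6275
k* = 3.6275^(1/0.6) ≈ 8.5640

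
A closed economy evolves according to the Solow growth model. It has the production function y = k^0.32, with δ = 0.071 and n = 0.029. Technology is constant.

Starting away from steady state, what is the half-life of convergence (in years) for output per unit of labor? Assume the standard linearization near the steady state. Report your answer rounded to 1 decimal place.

half-life ≈ 10.2 years

Near the steady state the convergence rate is λ = (1 − α)(n + δ).
λ = (1 − 0.32) × 0.100 = 0.68 × 0.100 = 0.0680
Half-life = ln 2 / λ = 0.6931 / 0.0680 ≈ 10.19 years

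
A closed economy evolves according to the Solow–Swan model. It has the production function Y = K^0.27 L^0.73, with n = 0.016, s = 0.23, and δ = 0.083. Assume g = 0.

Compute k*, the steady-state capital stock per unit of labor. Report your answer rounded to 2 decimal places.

k* = 3.17

In steady state, investment equals break-even investment: s·k^α = (n + δ)·k.
Rearranging, k^(1−α) = s / (n + δ).
k^0.73 = 0.23 / (0.016 + 0.083) = 0.23 / 0.099 = 2.3232
k* = 2.3232^(1/0.73) ≈ 3.1731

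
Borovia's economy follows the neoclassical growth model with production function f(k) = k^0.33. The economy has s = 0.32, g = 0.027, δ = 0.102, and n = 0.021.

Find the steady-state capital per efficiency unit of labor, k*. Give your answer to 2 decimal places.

At the steady state, Δk = 0, so s·k^α = (n + g + δ)·k.
Dividing both sides by k: k^(1−α) = s / (n + g + δ).
k^0.67 = 0.32 / (0.021 + 0.027 + 0.102) = 0.32 / 0.150 = 2.1333
k* = 2.1333^(1/0.67) ≈ 3.0983

k* ≈ 3.10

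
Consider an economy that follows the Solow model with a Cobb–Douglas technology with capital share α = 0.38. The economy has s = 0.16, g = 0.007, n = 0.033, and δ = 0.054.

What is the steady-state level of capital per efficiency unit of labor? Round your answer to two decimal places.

k* = 2.36

Steady state requires s·f(k) = (n + g + δ)·k, i.e. s·k^α = (n + g + δ)·k.
Dividing both sides by k: k^(1−α) = s / (n + g + δ).
k^0.62 = 0.16 / (0.033 + 0.007 + 0.054) = 0.16 / 0.094 = 1.7021
k* = 1.7021^(1/0.62) ≈ 2.3581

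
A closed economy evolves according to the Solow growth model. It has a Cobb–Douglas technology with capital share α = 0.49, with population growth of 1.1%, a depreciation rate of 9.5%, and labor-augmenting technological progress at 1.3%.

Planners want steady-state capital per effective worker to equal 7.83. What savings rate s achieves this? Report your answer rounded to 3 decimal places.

In steady state, investment equals break-even investment: s·k^α = (n + g + δ)·k.
So s / (n + g + δ) = (k*)^(1−α) = 7.83^0.51 = 2.8564.
Therefore s = 2.8564 × (n + g + δ) = 2.8564 × 0.119 = 0.3399.

s ≈ 0.340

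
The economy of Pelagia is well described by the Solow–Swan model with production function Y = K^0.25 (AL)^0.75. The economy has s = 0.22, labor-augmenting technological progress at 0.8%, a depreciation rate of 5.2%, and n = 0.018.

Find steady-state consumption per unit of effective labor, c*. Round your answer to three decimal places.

c* = 1.102

In steady state, investment equals break-even investment: s·k^α = (n + g + δ)·k.
Rearranging, k^(1−α) = s / (n + g + δ).
k^0.75 = 0.22 / (0.018 + 0.008 + 0.052) = 0.22 / 0.078 = 2.8205
k* = 2.8205^(1/0.75) ≈ 3.9851
y* = (k*)^α = 3.9851^0.25 ≈ 1.4129
c* = (1 − s)·y* = (1 − 0.22) × 1.4129 ≈ 1.1021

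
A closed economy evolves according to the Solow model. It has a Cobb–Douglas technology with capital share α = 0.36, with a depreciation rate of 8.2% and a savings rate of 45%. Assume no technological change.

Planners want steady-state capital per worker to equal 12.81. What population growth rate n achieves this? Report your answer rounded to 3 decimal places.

n ≈ 0.006

Steady state requires s·f(k) = (n + δ)·k, i.e. s·k^α = (n + δ)·k.
So s / (n + δ) = (k*)^(1−α) = 12.81^0.64 = 5.1148.
Therefore n + δ = s / 5.1148 = 0.45 / 5.1148 = 0.0880, so n = 0.0880 − 0.082 = 0.0060.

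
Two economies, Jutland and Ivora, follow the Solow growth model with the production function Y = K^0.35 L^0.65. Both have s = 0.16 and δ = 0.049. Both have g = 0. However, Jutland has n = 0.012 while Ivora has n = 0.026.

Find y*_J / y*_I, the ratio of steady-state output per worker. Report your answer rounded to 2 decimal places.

Steady-state y* = [s/(n + δ)]^(α/(1−α)), so the ratio is [ (s_J/(n + δ)_J) / (s_I/(n + δ)_I) ]^0.5385.
s_J/(n + δ)_J = 0.16/0.061 = 2.6230; s_I/(n + δ)_I = 0.16/0.075 = 2.1333.
Ratio = (2.6230/2.1333)^0.5385 = 1.2296^0.5385 ≈ 1.1177

y*_J / y*_I ≈ 1.12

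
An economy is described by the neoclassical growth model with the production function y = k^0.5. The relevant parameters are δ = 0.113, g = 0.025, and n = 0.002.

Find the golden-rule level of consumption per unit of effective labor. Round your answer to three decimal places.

At the golden rule, f'(k) = n + g + δ, so α·k^(α−1) = n + g + δ and k_gold = (α/(n + g + δ))^(1/(1−α)).
k_gold = (0.5/0.140)^(1/0.5) = 3.5714^2 ≈ 12.7549
c_gold = f(k_gold) − (n + g + δ)·k_gold = 3.5714 − 0.140×12.7549 ≈ 1.7857

c_gold ≈ 1.786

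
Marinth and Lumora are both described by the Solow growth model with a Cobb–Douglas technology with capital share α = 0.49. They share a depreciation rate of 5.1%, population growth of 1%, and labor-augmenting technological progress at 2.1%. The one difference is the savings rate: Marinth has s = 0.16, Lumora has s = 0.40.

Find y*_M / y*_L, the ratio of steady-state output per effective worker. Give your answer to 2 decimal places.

ratio ≈ 0.41

Steady-state y* = [s/(n + g + δ)]^(α/(1−α)), so the ratio is [ (s_M/(n + g + δ)_M) / (s_L/(n + g + δ)_L) ]^0.9608.
s_M/(n + g + δ)_M = 0.16/0.082 = 1.9512; s_L/(n + g + δ)_L = 0.40/0.082 = 4.8780.
Ratio = (1.9512/4.8780)^0.9608 = 0.4000^0.9608 ≈ 0.4146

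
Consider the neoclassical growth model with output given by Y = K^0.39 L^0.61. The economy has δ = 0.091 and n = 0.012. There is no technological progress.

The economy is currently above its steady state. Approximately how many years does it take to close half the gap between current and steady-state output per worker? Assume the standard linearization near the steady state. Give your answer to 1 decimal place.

about 11.0 years

Near the steady state the convergence rate is λ = (1 − α)(n + δ).
λ = (1 − 0.39) × 0.103 = 0.61 × 0.103 = 0.06283
Half-life = ln 2 / λ = 0.6931 / 0.06283 ≈ 11.03 years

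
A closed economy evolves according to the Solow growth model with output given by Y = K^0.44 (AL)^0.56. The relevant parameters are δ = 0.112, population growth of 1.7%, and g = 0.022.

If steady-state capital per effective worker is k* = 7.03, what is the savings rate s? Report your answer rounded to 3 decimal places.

s ≈ 0.450

At the steady state, Δk = 0, so s·k^α = (n + g + δ)·k.
So s / (n + g + δ) = (k*)^(1−α) = 7.03^0.56 = 2.9805.
Therefore s = 2.9805 × (n + g + δ) = 2.9805 × 0.151 = 0.4501.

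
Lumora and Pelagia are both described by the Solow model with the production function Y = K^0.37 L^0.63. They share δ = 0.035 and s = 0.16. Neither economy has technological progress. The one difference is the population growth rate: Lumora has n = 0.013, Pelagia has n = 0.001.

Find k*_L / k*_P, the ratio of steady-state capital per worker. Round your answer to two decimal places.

ratio ≈ 0.63

Steady-state k* = [s/(n + δ)]^(1/(1−α)), so the ratio is [ (s_L/(n + δ)_L) / (s_P/(n + δ)_P) ]^1.5873.
s_L/(n + δ)_L = 0.16/0.048 = 3.3333; s_P/(n + δ)_P = 0.16/0.036 = 4.4444.
Ratio = (3.3333/4.4444)^1.5873 = 0.7500^1.5873 ≈ 0.6334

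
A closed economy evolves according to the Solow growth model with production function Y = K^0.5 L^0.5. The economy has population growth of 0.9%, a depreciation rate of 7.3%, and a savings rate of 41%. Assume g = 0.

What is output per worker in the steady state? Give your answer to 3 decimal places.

In steady state, investment equals break-even investment: s·k^α = (n + δ)·k.
Dividing both sides by k: k^(1−α) = s / (n + δ).
k^0.5 = 0.41 / (0.009 + 0.073) = 0.41 / 0.082 = 5.0000
k* = 5.0000^(1/0.5) ≈ 25.0000
y* = (k*)^α = 25.0000^0.5 ≈ 5.0000

y* ≈ 5.000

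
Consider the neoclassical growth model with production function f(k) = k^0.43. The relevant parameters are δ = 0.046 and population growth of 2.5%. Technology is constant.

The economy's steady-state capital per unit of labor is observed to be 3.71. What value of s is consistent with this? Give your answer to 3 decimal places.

s ≈ 0.150

At the steady state, Δk = 0, so s·k^α = (n + δ)·k.
So s / (n + δ) = (k*)^(1−α) = 3.71^0.57 = 2.1113.
Therefore s = 2.1113 × (n + δ) = 2.1113 × 0.071 = 0.1499.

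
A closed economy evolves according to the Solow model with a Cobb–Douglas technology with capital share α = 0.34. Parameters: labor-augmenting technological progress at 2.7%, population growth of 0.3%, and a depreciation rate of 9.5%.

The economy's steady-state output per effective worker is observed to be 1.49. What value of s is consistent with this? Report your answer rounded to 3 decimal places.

s ≈ 0.271

In steady state, investment equals break-even investment: s·k^α = (n + g + δ)·k.
Since y* = [s/(n + g + δ)]^(α/(1−α)), we have s/(n + g + δ) = (y*)^((1−α)/α) = 1.49^1.9412 = 2.1686.
Therefore s = 2.1686 × (n + g + δ) = 2.1686 × 0.125 = 0.2711.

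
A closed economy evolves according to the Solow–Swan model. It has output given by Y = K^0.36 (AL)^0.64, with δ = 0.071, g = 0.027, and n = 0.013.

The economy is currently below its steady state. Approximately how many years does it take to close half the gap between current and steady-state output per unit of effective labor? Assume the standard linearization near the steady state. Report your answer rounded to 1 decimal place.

Near the steady state the convergence rate is λ = (1 − α)(n + g + δ).
λ = (1 − 0.36) × 0.111 = 0.64 × 0.111 = 0.07104
Half-life = ln 2 / λ = 0.6931 / 0.07104 ≈ 9.76 years

t_½ ≈ 9.8 years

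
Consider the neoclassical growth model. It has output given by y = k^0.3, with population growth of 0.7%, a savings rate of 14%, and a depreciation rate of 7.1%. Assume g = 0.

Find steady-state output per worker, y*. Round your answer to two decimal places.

Steady state requires s·f(k) = (n + δ)·k, i.e. s·k^α = (n + δ)·k.
Rearranging, k^(1−α) = s / (n + δ).
k^0.7 = 0.14 / (0.007 + 0.071) = 0.14 / 0.078 = 1.7949
k* = 1.7949^(1/0.7) ≈ 2.3063
y* = (k*)^α = 2.3063^0.3 ≈ 1.2849

y* = 1.28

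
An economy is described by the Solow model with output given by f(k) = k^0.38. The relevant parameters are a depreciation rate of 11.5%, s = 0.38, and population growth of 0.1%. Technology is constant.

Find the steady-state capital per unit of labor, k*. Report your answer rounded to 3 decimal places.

k* = 6.779

In steady state, investment equals break-even investment: s·k^α = (n + δ)·k.
Dividing both sides by k: k^(1−α) = s / (n + δ).
k^0.62 = 0.38 / (0.001 + 0.115) = 0.38 / 0.116 = 3.2759
k* = 3.2759^(1/0.62) ≈ 6.7792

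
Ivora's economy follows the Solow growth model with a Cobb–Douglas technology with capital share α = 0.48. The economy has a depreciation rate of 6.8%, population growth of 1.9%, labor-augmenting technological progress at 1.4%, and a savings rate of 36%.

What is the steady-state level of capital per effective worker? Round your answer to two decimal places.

k* = 11.52

In steady state, investment equals break-even investment: s·k^α = (n + g + δ)·k.
Dividing both sides by k: k^(1−α) = s / (n + g + δ).
k^0.52 = 0.36 / (0.019 + 0.014 + 0.068) = 0.36 / 0.101 = 3.5644
k* = 3.5644^(1/0.52) ≈ 11.5216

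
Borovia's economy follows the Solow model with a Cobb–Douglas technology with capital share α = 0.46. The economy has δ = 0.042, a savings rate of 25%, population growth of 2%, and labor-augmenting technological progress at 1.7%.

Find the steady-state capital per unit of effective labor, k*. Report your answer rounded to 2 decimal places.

In steady state, investment equals break-even investment: s·k^α = (n + g + δ)·k.
Dividing both sides by k: k^(1−α) = s / (n + g + δ).
k^0.54 = 0.25 / (0.020 + 0.017 + 0.042) = 0.25 / 0.079 = 3.1646
k* = 3.1646^(1/0.54) ≈ 8.4434

k* = 8.44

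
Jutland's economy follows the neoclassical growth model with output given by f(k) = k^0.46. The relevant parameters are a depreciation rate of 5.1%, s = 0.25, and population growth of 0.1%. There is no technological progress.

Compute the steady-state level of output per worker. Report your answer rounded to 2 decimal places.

At the steady state, Δk = 0, so s·k^α = (n + δ)·k.
Rearranging, k^(1−α) = s / (n + δ).
k^0.54 = 0.25 / (0.001 + 0.051) = 0.25 / 0.052 = 4.8077
k* = 4.8077^(1/0.54) ≈ 18.3167
y* = (k*)^α = 18.3167^0.46 ≈ 3.8099

y* = 3.81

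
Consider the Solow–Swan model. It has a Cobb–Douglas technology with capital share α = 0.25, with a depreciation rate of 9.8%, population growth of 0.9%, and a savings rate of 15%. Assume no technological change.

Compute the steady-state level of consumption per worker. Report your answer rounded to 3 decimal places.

At the steady state, Δk = 0, so s·k^α = (n + δ)·k.
Rearranging, k^(1−α) = s / (n + δ).
k^0.75 = 0.15 / (0.009 + 0.098) = 0.15 / 0.107 = 1.4019
k* = 1.4019^(1/0.75) ≈ 1.5690
y* = (k*)^α = 1.5690^0.25 ≈ 1.1192
c* = (1 − s)·y* = (1 − 0.15) × 1.1192 ≈ 0.9513

c* ≈ 0.951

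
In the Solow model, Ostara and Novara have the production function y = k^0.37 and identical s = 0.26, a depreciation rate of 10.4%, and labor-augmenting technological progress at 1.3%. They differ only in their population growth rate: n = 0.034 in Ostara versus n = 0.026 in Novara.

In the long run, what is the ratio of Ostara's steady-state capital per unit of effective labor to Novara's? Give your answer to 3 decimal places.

ratio ≈ 0.917

Steady-state k* = [s/(n + g + δ)]^(1/(1−α)), so the ratio is [ (s_O/(n + g + δ)_O) / (s_N/(n + g + δ)_N) ]^1.5873.
s_O/(n + g + δ)_O = 0.26/0.151 = 1.7219; s_N/(n + g + δ)_N = 0.26/0.143 = 1.8182.
Ratio = (1.7219/1.8182)^1.5873 = 0.9470^1.5873 ≈ 0.9172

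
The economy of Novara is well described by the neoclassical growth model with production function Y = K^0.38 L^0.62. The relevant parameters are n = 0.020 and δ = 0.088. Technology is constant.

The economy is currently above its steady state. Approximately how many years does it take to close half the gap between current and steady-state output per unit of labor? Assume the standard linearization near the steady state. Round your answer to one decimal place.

Near the steady state the convergence rate is λ = (1 − α)(n + δ).
λ = (1 − 0.38) × 0.108 = 0.62 × 0.108 = 0.06696
Half-life = ln 2 / λ = 0.6931 / 0.06696 ≈ 10.35 years

t_½ ≈ 10.4 years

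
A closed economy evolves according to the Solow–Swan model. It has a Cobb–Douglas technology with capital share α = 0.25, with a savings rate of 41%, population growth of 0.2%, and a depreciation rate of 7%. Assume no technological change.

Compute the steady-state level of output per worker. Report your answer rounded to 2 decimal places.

In steady state, investment equals break-even investment: s·k^α = (n + δ)·k.
Dividing both sides by k: k^(1−α) = s / (n + δ).
k^0.75 = 0.41 / (0.002 + 0.070) = 0.41 / 0.072 = 5.6944
k* = 5.6944^(1/0.75) ≈ 10.1687
y* = (k*)^α = 10.1687^0.25 ≈ 1.7857

y* = 1.79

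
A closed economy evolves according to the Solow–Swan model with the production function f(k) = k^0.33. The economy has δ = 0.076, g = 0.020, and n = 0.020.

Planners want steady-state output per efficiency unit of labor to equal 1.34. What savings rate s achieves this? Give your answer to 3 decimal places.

In steady state, investment equals break-even investment: s·k^α = (n + g + δ)·k.
Since y* = [s/(n + g + δ)]^(α/(1−α)), we have s/(n + g + δ) = (y*)^((1−α)/α) = 1.34^2.0303 = 1.8116.
Therefore s = 1.8116 × (n + g + δ) = 1.8116 × 0.116 = 0.2101.

s ≈ 0.210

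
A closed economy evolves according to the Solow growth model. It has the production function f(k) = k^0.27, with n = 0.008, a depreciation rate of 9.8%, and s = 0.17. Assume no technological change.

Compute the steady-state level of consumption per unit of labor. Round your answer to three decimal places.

c* = 0.988

At the steady state, Δk = 0, so s·k^α = (n + δ)·k.
Rearranging, k^(1−α) = s / (n + δ).
k^0.73 = 0.17 / (0.008 + 0.098) = 0.17 / 0.106 = 1.6038
k* = 1.6038^(1/0.73) ≈ 1.9100
y* = (k*)^α = 1.9100^0.27 ≈ 1.1909
c* = (1 − s)·y* = (1 − 0.17) × 1.1909 ≈ 0.9884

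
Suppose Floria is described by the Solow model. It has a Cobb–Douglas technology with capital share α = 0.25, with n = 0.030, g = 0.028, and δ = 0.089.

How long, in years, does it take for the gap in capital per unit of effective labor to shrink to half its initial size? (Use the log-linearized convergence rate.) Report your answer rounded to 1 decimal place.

Near the steady state the convergence rate is λ = (1 − α)(n + g + δ).
λ = (1 − 0.25) × 0.147 = 0.75 × 0.147 = 0.11025
Half-life = ln 2 / λ = 0.6931 / 0.11025 ≈ 6.29 years

half-life ≈ 6.3 years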